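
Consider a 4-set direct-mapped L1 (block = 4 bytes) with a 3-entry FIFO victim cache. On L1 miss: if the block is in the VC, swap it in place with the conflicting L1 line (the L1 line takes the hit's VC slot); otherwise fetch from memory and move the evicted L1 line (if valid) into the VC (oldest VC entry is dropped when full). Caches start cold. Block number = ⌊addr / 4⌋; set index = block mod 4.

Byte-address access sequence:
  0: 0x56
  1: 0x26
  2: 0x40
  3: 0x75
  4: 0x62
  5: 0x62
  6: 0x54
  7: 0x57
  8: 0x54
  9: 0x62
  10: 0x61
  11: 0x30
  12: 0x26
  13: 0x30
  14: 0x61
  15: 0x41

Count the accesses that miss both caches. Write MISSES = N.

#0 0x56→b21/s1 MISS; vc=[]
#1 0x26→b9/s1 MISS; vc=[21]
#2 0x40→b16/s0 MISS; vc=[21]
#3 0x75→b29/s1 MISS; vc=[21,9]
#4 0x62→b24/s0 MISS; vc=[21,9,16]
#5 0x62→b24/s0 L1-HIT; vc=[21,9,16]
#6 0x54→b21/s1 VC-HIT; vc=[29,9,16]
#7 0x57→b21/s1 L1-HIT; vc=[29,9,16]
#8 0x54→b21/s1 L1-HIT; vc=[29,9,16]
#9 0x62→b24/s0 L1-HIT; vc=[29,9,16]
#10 0x61→b24/s0 L1-HIT; vc=[29,9,16]
#11 0x30→b12/s0 MISS; vc=[9,16,24]
#12 0x26→b9/s1 VC-HIT; vc=[21,16,24]
#13 0x30→b12/s0 L1-HIT; vc=[21,16,24]
#14 0x61→b24/s0 VC-HIT; vc=[21,16,12]
#15 0x41→b16/s0 VC-HIT; vc=[21,24,12]

MISSES = 6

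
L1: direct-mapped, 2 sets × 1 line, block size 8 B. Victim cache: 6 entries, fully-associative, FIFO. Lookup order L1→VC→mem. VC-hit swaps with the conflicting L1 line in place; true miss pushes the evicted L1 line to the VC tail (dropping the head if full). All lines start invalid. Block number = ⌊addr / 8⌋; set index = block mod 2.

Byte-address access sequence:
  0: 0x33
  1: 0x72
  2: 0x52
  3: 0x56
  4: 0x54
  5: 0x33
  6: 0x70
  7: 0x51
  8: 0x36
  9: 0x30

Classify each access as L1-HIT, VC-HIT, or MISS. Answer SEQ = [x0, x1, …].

0: 0x33 (blk 6, set 0) → MISS  vc=[]
1: 0x72 (blk 14, set 0) → MISS  vc=[6]
2: 0x52 (blk 10, set 0) → MISS  vc=[6, 14]
3: 0x56 (blk 10, set 0) → L1-HIT  vc=[6, 14]
4: 0x54 (blk 10, set 0) → L1-HIT  vc=[6, 14]
5: 0x33 (blk 6, set 0) → VC-HIT  vc=[10, 14]
6: 0x70 (blk 14, set 0) → VC-HIT  vc=[10, 6]
7: 0x51 (blk 10, set 0) → VC-HIT  vc=[14, 6]
8: 0x36 (blk 6, set 0) → VC-HIT  vc=[14, 10]
9: 0x30 (blk 6, set 0) → L1-HIT  vc=[14, 10]

SEQ = [MISS, MISS, MISS, L1-HIT, L1-HIT, VC-HIT, VC-HIT, VC-HIT, VC-HIT, L1-HIT]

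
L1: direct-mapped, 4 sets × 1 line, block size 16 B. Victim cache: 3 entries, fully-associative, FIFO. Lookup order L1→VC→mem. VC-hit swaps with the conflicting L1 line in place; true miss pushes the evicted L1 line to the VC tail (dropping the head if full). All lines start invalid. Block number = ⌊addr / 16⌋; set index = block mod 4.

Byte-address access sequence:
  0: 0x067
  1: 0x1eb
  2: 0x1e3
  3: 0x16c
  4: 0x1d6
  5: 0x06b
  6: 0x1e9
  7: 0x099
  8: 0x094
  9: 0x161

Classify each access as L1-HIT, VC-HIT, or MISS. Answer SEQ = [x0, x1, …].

0: 0x67 (blk 6, set 2) → MISS  vc=[]
1: 0x1eb (blk 30, set 2) → MISS  vc=[6]
2: 0x1e3 (blk 30, set 2) → L1-HIT  vc=[6]
3: 0x16c (blk 22, set 2) → MISS  vc=[6, 30]
4: 0x1d6 (blk 29, set 1) → MISS  vc=[6, 30]
5: 0x6b (blk 6, set 2) → VC-HIT  vc=[22, 30]
6: 0x1e9 (blk 30, set 2) → VC-HIT  vc=[22, 6]
7: 0x99 (blk 9, set 1) → MISS  vc=[22, 6, 29]
8: 0x94 (blk 9, set 1) → L1-HIT  vc=[22, 6, 29]
9: 0x161 (blk 22, set 2) → VC-HIT  vc=[30, 6, 29]

SEQ = [MISS, MISS, L1-HIT, MISS, MISS, VC-HIT, VC-HIT, MISS, L1-HIT, VC-HIT]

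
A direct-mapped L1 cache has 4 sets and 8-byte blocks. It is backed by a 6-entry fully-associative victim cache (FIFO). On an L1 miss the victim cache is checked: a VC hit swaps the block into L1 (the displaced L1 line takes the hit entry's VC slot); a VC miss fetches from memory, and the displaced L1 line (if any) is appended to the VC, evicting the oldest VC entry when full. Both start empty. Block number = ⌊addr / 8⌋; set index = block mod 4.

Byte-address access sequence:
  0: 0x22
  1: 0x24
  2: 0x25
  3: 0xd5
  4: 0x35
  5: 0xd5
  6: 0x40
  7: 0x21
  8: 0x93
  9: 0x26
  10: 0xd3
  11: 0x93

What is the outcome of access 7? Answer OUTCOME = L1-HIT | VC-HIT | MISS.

OUTCOME = VC-HIT

#0 0x22→b4/s0 MISS; vc=[]
#1 0x24→b4/s0 L1-HIT; vc=[]
#2 0x25→b4/s0 L1-HIT; vc=[]
#3 0xd5→b26/s2 MISS; vc=[]
#4 0x35→b6/s2 MISS; vc=[26]
#5 0xd5→b26/s2 VC-HIT; vc=[6]
#6 0x40→b8/s0 MISS; vc=[6,4]
#7 0x21→b4/s0 VC-HIT; vc=[6,8]
#8 0x93→b18/s2 MISS; vc=[6,8,26]
#9 0x26→b4/s0 L1-HIT; vc=[6,8,26]
#10 0xd3→b26/s2 VC-HIT; vc=[6,8,18]
#11 0x93→b18/s2 VC-HIT; vc=[6,8,26]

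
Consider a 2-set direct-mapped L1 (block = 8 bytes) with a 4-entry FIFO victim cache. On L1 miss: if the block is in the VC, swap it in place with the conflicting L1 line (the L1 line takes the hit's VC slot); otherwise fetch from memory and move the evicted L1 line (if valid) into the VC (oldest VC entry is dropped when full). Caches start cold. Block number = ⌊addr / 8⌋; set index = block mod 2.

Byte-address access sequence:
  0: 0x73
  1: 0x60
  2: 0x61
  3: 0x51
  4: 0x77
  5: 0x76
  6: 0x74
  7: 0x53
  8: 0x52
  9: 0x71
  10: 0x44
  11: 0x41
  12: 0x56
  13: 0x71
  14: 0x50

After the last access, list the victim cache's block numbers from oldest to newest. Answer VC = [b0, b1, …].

#0 0x73→b14/s0 MISS; vc=[]
#1 0x60→b12/s0 MISS; vc=[14]
#2 0x61→b12/s0 L1-HIT; vc=[14]
#3 0x51→b10/s0 MISS; vc=[14,12]
#4 0x77→b14/s0 VC-HIT; vc=[10,12]
#5 0x76→b14/s0 L1-HIT; vc=[10,12]
#6 0x74→b14/s0 L1-HIT; vc=[10,12]
#7 0x53→b10/s0 VC-HIT; vc=[14,12]
#8 0x52→b10/s0 L1-HIT; vc=[14,12]
#9 0x71→b14/s0 VC-HIT; vc=[10,12]
#10 0x44→b8/s0 MISS; vc=[10,12,14]
#11 0x41→b8/s0 L1-HIT; vc=[10,12,14]
#12 0x56→b10/s0 VC-HIT; vc=[8,12,14]
#13 0x71→b14/s0 VC-HIT; vc=[8,12,10]
#14 0x50→b10/s0 VC-HIT; vc=[8,12,14]

VC = [8, 12, 14]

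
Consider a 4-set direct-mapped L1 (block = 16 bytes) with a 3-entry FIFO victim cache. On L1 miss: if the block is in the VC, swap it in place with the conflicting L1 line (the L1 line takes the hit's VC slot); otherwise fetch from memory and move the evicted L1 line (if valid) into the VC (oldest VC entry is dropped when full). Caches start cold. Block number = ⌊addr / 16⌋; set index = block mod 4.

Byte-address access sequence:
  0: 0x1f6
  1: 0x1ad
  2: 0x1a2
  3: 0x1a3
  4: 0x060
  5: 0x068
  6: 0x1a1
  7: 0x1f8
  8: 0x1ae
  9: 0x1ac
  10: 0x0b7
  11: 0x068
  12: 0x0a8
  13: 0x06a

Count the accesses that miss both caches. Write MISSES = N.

MISSES = 5

  [0] addr=0x1f6 blk=31 s=3: MISS | VC []
  [1] addr=0x1ad blk=26 s=2: MISS | VC []
  [2] addr=0x1a2 blk=26 s=2: L1-HIT | VC []
  [3] addr=0x1a3 blk=26 s=2: L1-HIT | VC []
  [4] addr=0x60 blk=6 s=2: MISS | VC [26]
  [5] addr=0x68 blk=6 s=2: L1-HIT | VC [26]
  [6] addr=0x1a1 blk=26 s=2: VC-HIT | VC [6]
  [7] addr=0x1f8 blk=31 s=3: L1-HIT | VC [6]
  [8] addr=0x1ae blk=26 s=2: L1-HIT | VC [6]
  [9] addr=0x1ac blk=26 s=2: L1-HIT | VC [6]
  [10] addr=0xb7 blk=11 s=3: MISS | VC [6, 31]
  [11] addr=0x68 blk=6 s=2: VC-HIT | VC [26, 31]
  [12] addr=0xa8 blk=10 s=2: MISS | VC [26, 31, 6]
  [13] addr=0x6a blk=6 s=2: VC-HIT | VC [26, 31, 10]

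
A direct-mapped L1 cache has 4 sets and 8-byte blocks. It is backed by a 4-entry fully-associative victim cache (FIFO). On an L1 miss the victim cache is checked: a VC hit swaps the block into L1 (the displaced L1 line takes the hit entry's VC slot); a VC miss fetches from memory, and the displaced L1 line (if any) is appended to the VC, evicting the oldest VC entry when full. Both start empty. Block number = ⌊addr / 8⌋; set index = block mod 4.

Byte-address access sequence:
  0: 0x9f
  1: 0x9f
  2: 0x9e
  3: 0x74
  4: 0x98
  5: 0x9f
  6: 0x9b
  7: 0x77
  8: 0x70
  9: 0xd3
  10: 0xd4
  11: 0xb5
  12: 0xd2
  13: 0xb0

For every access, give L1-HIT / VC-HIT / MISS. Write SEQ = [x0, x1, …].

SEQ = [MISS, L1-HIT, L1-HIT, MISS, L1-HIT, L1-HIT, L1-HIT, L1-HIT, L1-HIT, MISS, L1-HIT, MISS, VC-HIT, VC-HIT]

#0 0x9f→b19/s3 MISS; vc=[]
#1 0x9f→b19/s3 L1-HIT; vc=[]
#2 0x9e→b19/s3 L1-HIT; vc=[]
#3 0x74→b14/s2 MISS; vc=[]
#4 0x98→b19/s3 L1-HIT; vc=[]
#5 0x9f→b19/s3 L1-HIT; vc=[]
#6 0x9b→b19/s3 L1-HIT; vc=[]
#7 0x77→b14/s2 L1-HIT; vc=[]
#8 0x70→b14/s2 L1-HIT; vc=[]
#9 0xd3→b26/s2 MISS; vc=[14]
#10 0xd4→b26/s2 L1-HIT; vc=[14]
#11 0xb5→b22/s2 MISS; vc=[14,26]
#12 0xd2→b26/s2 VC-HIT; vc=[14,22]
#13 0xb0→b22/s2 VC-HIT; vc=[14,26]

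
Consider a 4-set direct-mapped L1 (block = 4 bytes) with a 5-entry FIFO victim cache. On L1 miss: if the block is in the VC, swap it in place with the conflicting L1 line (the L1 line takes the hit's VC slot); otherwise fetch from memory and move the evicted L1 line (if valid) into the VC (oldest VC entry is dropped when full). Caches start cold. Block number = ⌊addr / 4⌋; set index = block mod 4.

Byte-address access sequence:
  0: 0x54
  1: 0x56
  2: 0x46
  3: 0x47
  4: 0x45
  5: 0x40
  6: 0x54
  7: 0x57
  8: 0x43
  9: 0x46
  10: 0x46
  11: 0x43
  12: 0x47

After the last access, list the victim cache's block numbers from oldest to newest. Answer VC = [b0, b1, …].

  [0] addr=0x54 blk=21 s=1: MISS | VC []
  [1] addr=0x56 blk=21 s=1: L1-HIT | VC []
  [2] addr=0x46 blk=17 s=1: MISS | VC [21]
  [3] addr=0x47 blk=17 s=1: L1-HIT | VC [21]
  [4] addr=0x45 blk=17 s=1: L1-HIT | VC [21]
  [5] addr=0x40 blk=16 s=0: MISS | VC [21]
  [6] addr=0x54 blk=21 s=1: VC-HIT | VC [17]
  [7] addr=0x57 blk=21 s=1: L1-HIT | VC [17]
  [8] addr=0x43 blk=16 s=0: L1-HIT | VC [17]
  [9] addr=0x46 blk=17 s=1: VC-HIT | VC [21]
  [10] addr=0x46 blk=17 s=1: L1-HIT | VC [21]
  [11] addr=0x43 blk=16 s=0: L1-HIT | VC [21]
  [12] addr=0x47 blk=17 s=1: L1-HIT | VC [21]

VC = [21]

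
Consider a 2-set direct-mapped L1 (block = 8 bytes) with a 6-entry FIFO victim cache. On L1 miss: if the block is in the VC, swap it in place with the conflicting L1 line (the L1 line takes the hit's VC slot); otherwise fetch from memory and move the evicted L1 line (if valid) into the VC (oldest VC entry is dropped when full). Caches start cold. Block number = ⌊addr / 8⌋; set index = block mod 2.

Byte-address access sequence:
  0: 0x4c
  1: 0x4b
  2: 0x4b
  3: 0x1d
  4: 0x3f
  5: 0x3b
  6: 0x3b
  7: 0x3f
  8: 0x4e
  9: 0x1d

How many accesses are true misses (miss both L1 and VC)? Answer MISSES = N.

MISSES = 3

#0 0x4c→b9/s1 MISS; vc=[]
#1 0x4b→b9/s1 L1-HIT; vc=[]
#2 0x4b→b9/s1 L1-HIT; vc=[]
#3 0x1d→b3/s1 MISS; vc=[9]
#4 0x3f→b7/s1 MISS; vc=[9,3]
#5 0x3b→b7/s1 L1-HIT; vc=[9,3]
#6 0x3b→b7/s1 L1-HIT; vc=[9,3]
#7 0x3f→b7/s1 L1-HIT; vc=[9,3]
#8 0x4e→b9/s1 VC-HIT; vc=[7,3]
#9 0x1d→b3/s1 VC-HIT; vc=[7,9]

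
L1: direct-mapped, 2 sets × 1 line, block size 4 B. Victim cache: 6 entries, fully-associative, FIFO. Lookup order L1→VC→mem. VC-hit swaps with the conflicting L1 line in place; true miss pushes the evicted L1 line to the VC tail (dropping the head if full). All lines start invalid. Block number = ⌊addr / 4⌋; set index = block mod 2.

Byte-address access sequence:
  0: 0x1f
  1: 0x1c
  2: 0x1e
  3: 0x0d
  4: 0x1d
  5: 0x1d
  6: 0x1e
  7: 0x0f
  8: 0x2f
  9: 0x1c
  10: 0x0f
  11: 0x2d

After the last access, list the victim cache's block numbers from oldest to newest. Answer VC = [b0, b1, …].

  [0] addr=0x1f blk=7 s=1: MISS | VC []
  [1] addr=0x1c blk=7 s=1: L1-HIT | VC []
  [2] addr=0x1e blk=7 s=1: L1-HIT | VC []
  [3] addr=0xd blk=3 s=1: MISS | VC [7]
  [4] addr=0x1d blk=7 s=1: VC-HIT | VC [3]
  [5] addr=0x1d blk=7 s=1: L1-HIT | VC [3]
  [6] addr=0x1e blk=7 s=1: L1-HIT | VC [3]
  [7] addr=0xf blk=3 s=1: VC-HIT | VC [7]
  [8] addr=0x2f blk=11 s=1: MISS | VC [7, 3]
  [9] addr=0x1c blk=7 s=1: VC-HIT | VC [11, 3]
  [10] addr=0xf blk=3 s=1: VC-HIT | VC [11, 7]
  [11] addr=0x2d blk=11 s=1: VC-HIT | VC [3, 7]

VC = [3, 7]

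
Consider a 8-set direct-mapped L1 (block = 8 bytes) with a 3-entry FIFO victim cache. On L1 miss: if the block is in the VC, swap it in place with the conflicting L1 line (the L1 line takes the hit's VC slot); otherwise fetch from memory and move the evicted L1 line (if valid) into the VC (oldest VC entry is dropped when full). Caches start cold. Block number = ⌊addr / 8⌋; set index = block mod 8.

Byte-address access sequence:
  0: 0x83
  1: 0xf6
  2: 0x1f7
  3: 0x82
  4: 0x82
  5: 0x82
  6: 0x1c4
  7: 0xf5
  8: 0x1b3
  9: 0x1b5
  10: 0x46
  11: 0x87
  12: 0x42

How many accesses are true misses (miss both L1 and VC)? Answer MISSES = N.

0: 0x83 (blk 16, set 0) → MISS  vc=[]
1: 0xf6 (blk 30, set 6) → MISS  vc=[]
2: 0x1f7 (blk 62, set 6) → MISS  vc=[30]
3: 0x82 (blk 16, set 0) → L1-HIT  vc=[30]
4: 0x82 (blk 16, set 0) → L1-HIT  vc=[30]
5: 0x82 (blk 16, set 0) → L1-HIT  vc=[30]
6: 0x1c4 (blk 56, set 0) → MISS  vc=[30, 16]
7: 0xf5 (blk 30, set 6) → VC-HIT  vc=[62, 16]
8: 0x1b3 (blk 54, set 6) → MISS  vc=[62, 16, 30]
9: 0x1b5 (blk 54, set 6) → L1-HIT  vc=[62, 16, 30]
10: 0x46 (blk 8, set 0) → MISS  vc=[16, 30, 56]
11: 0x87 (blk 16, set 0) → VC-HIT  vc=[8, 30, 56]
12: 0x42 (blk 8, set 0) → VC-HIT  vc=[16, 30, 56]

MISSES = 6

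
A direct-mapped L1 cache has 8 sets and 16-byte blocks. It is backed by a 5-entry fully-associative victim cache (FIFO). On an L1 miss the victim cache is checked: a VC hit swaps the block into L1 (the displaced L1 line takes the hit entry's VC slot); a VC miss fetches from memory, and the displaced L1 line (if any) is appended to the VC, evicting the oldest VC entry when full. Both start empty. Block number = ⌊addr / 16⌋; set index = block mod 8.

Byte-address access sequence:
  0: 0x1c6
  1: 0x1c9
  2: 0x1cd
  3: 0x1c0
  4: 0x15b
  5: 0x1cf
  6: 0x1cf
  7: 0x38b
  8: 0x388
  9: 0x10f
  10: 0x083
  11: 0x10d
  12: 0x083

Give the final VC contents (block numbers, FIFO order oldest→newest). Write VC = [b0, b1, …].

  [0] addr=0x1c6 blk=28 s=4: MISS | VC []
  [1] addr=0x1c9 blk=28 s=4: L1-HIT | VC []
  [2] addr=0x1cd blk=28 s=4: L1-HIT | VC []
  [3] addr=0x1c0 blk=28 s=4: L1-HIT | VC []
  [4] addr=0x15b blk=21 s=5: MISS | VC []
  [5] addr=0x1cf blk=28 s=4: L1-HIT | VC []
  [6] addr=0x1cf blk=28 s=4: L1-HIT | VC []
  [7] addr=0x38b blk=56 s=0: MISS | VC []
  [8] addr=0x388 blk=56 s=0: L1-HIT | VC []
  [9] addr=0x10f blk=16 s=0: MISS | VC [56]
  [10] addr=0x83 blk=8 s=0: MISS | VC [56, 16]
  [11] addr=0x10d blk=16 s=0: VC-HIT | VC [56, 8]
  [12] addr=0x83 blk=8 s=0: VC-HIT | VC [56, 16]

VC = [56, 16]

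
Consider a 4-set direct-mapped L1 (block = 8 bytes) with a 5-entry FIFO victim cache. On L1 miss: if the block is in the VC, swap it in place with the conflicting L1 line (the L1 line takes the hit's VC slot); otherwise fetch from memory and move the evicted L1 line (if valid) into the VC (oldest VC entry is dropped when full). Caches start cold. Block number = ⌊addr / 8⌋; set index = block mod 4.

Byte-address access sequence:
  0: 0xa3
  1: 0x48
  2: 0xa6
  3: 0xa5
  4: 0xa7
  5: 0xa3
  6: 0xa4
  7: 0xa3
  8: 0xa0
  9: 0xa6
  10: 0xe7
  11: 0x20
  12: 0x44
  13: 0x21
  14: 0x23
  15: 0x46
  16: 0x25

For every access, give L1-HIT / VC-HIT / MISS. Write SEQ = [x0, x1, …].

SEQ = [MISS, MISS, L1-HIT, L1-HIT, L1-HIT, L1-HIT, L1-HIT, L1-HIT, L1-HIT, L1-HIT, MISS, MISS, MISS, VC-HIT, L1-HIT, VC-HIT, VC-HIT]

#0 0xa3→b20/s0 MISS; vc=[]
#1 0x48→b9/s1 MISS; vc=[]
#2 0xa6→b20/s0 L1-HIT; vc=[]
#3 0xa5→b20/s0 L1-HIT; vc=[]
#4 0xa7→b20/s0 L1-HIT; vc=[]
#5 0xa3→b20/s0 L1-HIT; vc=[]
#6 0xa4→b20/s0 L1-HIT; vc=[]
#7 0xa3→b20/s0 L1-HIT; vc=[]
#8 0xa0→b20/s0 L1-HIT; vc=[]
#9 0xa6→b20/s0 L1-HIT; vc=[]
#10 0xe7→b28/s0 MISS; vc=[20]
#11 0x20→b4/s0 MISS; vc=[20,28]
#12 0x44→b8/s0 MISS; vc=[20,28,4]
#13 0x21→b4/s0 VC-HIT; vc=[20,28,8]
#14 0x23→b4/s0 L1-HIT; vc=[20,28,8]
#15 0x46→b8/s0 VC-HIT; vc=[20,28,4]
#16 0x25→b4/s0 VC-HIT; vc=[20,28,8]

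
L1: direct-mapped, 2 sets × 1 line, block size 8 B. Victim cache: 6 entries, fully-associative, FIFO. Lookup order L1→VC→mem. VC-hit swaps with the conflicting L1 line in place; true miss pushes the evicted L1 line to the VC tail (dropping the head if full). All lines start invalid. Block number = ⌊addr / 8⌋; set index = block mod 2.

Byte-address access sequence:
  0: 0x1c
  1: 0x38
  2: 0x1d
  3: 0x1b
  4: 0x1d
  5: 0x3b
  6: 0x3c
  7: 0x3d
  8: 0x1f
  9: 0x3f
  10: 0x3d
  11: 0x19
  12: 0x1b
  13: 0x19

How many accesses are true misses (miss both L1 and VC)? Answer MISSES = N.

MISSES = 2

#0 0x1c→b3/s1 MISS; vc=[]
#1 0x38→b7/s1 MISS; vc=[3]
#2 0x1d→b3/s1 VC-HIT; vc=[7]
#3 0x1b→b3/s1 L1-HIT; vc=[7]
#4 0x1d→b3/s1 L1-HIT; vc=[7]
#5 0x3b→b7/s1 VC-HIT; vc=[3]
#6 0x3c→b7/s1 L1-HIT; vc=[3]
#7 0x3d→b7/s1 L1-HIT; vc=[3]
#8 0x1f→b3/s1 VC-HIT; vc=[7]
#9 0x3f→b7/s1 VC-HIT; vc=[3]
#10 0x3d→b7/s1 L1-HIT; vc=[3]
#11 0x19→b3/s1 VC-HIT; vc=[7]
#12 0x1b→b3/s1 L1-HIT; vc=[7]
#13 0x19→b3/s1 L1-HIT; vc=[7]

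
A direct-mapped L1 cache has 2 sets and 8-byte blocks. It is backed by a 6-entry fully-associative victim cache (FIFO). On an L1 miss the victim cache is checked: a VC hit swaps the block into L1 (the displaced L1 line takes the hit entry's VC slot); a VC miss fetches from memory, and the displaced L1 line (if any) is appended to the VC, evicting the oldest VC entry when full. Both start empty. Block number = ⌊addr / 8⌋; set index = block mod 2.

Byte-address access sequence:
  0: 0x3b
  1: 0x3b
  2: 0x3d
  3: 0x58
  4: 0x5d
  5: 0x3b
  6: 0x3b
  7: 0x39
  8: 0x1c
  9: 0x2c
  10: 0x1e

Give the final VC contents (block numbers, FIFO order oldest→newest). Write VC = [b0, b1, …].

VC = [11, 7, 5]

#0 0x3b→b7/s1 MISS; vc=[]
#1 0x3b→b7/s1 L1-HIT; vc=[]
#2 0x3d→b7/s1 L1-HIT; vc=[]
#3 0x58→b11/s1 MISS; vc=[7]
#4 0x5d→b11/s1 L1-HIT; vc=[7]
#5 0x3b→b7/s1 VC-HIT; vc=[11]
#6 0x3b→b7/s1 L1-HIT; vc=[11]
#7 0x39→b7/s1 L1-HIT; vc=[11]
#8 0x1c→b3/s1 MISS; vc=[11,7]
#9 0x2c→b5/s1 MISS; vc=[11,7,3]
#10 0x1e→b3/s1 VC-HIT; vc=[11,7,5]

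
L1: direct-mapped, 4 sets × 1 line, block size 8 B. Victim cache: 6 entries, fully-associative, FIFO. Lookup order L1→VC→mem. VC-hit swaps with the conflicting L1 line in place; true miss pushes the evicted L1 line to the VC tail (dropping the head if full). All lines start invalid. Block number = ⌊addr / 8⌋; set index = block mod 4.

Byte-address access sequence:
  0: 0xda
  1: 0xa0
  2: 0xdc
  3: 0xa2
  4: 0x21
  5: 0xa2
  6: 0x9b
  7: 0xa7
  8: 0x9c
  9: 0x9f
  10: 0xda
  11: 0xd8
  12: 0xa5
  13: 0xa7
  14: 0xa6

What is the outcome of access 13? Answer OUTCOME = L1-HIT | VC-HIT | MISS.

#0 0xda→b27/s3 MISS; vc=[]
#1 0xa0→b20/s0 MISS; vc=[]
#2 0xdc→b27/s3 L1-HIT; vc=[]
#3 0xa2→b20/s0 L1-HIT; vc=[]
#4 0x21→b4/s0 MISS; vc=[20]
#5 0xa2→b20/s0 VC-HIT; vc=[4]
#6 0x9b→b19/s3 MISS; vc=[4,27]
#7 0xa7→b20/s0 L1-HIT; vc=[4,27]
#8 0x9c→b19/s3 L1-HIT; vc=[4,27]
#9 0x9f→b19/s3 L1-HIT; vc=[4,27]
#10 0xda→b27/s3 VC-HIT; vc=[4,19]
#11 0xd8→b27/s3 L1-HIT; vc=[4,19]
#12 0xa5→b20/s0 L1-HIT; vc=[4,19]
#13 0xa7→b20/s0 L1-HIT; vc=[4,19]
#14 0xa6→b20/s0 L1-HIT; vc=[4,19]

OUTCOME = L1-HIT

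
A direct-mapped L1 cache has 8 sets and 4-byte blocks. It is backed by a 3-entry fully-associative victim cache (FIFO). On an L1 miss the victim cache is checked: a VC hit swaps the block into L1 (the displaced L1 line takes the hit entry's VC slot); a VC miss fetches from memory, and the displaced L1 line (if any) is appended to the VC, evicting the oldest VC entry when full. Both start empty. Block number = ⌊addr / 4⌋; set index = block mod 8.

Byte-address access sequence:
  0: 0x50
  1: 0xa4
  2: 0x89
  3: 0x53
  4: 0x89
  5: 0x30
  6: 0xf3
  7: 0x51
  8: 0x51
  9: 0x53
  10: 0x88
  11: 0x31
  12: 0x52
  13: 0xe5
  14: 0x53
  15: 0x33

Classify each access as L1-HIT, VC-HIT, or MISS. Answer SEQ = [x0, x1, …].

SEQ = [MISS, MISS, MISS, L1-HIT, L1-HIT, MISS, MISS, VC-HIT, L1-HIT, L1-HIT, L1-HIT, VC-HIT, VC-HIT, MISS, L1-HIT, VC-HIT]

#0 0x50→b20/s4 MISS; vc=[]
#1 0xa4→b41/s1 MISS; vc=[]
#2 0x89→b34/s2 MISS; vc=[]
#3 0x53→b20/s4 L1-HIT; vc=[]
#4 0x89→b34/s2 L1-HIT; vc=[]
#5 0x30→b12/s4 MISS; vc=[20]
#6 0xf3→b60/s4 MISS; vc=[20,12]
#7 0x51→b20/s4 VC-HIT; vc=[60,12]
#8 0x51→b20/s4 L1-HIT; vc=[60,12]
#9 0x53→b20/s4 L1-HIT; vc=[60,12]
#10 0x88→b34/s2 L1-HIT; vc=[60,12]
#11 0x31→b12/s4 VC-HIT; vc=[60,20]
#12 0x52→b20/s4 VC-HIT; vc=[60,12]
#13 0xe5→b57/s1 MISS; vc=[60,12,41]
#14 0x53→b20/s4 L1-HIT; vc=[60,12,41]
#15 0x33→b12/s4 VC-HIT; vc=[60,20,41]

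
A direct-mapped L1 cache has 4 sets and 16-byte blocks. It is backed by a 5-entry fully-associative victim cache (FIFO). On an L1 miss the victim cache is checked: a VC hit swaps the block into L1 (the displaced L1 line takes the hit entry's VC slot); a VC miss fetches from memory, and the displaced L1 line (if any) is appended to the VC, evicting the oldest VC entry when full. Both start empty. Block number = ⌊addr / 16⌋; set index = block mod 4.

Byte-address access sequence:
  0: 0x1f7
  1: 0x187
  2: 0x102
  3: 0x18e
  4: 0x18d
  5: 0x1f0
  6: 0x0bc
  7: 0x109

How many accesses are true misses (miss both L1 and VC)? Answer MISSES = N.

MISSES = 4

#0 0x1f7→b31/s3 MISS; vc=[]
#1 0x187→b24/s0 MISS; vc=[]
#2 0x102→b16/s0 MISS; vc=[24]
#3 0x18e→b24/s0 VC-HIT; vc=[16]
#4 0x18d→b24/s0 L1-HIT; vc=[16]
#5 0x1f0→b31/s3 L1-HIT; vc=[16]
#6 0xbc→b11/s3 MISS; vc=[16,31]
#7 0x109→b16/s0 VC-HIT; vc=[24,31]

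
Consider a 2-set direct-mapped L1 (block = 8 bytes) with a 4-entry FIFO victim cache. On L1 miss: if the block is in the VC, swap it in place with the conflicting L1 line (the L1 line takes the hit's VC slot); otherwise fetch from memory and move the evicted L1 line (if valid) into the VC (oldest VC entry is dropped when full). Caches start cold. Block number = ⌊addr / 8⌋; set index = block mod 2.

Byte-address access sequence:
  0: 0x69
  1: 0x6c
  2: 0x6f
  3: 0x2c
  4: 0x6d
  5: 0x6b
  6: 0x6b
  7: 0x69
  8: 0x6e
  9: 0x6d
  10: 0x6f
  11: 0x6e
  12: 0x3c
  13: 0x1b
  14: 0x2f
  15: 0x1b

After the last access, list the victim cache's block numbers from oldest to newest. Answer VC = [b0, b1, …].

0: 0x69 (blk 13, set 1) → MISS  vc=[]
1: 0x6c (blk 13, set 1) → L1-HIT  vc=[]
2: 0x6f (blk 13, set 1) → L1-HIT  vc=[]
3: 0x2c (blk 5, set 1) → MISS  vc=[13]
4: 0x6d (blk 13, set 1) → VC-HIT  vc=[5]
5: 0x6b (blk 13, set 1) → L1-HIT  vc=[5]
6: 0x6b (blk 13, set 1) → L1-HIT  vc=[5]
7: 0x69 (blk 13, set 1) → L1-HIT  vc=[5]
8: 0x6e (blk 13, set 1) → L1-HIT  vc=[5]
9: 0x6d (blk 13, set 1) → L1-HIT  vc=[5]
10: 0x6f (blk 13, set 1) → L1-HIT  vc=[5]
11: 0x6e (blk 13, set 1) → L1-HIT  vc=[5]
12: 0x3c (blk 7, set 1) → MISS  vc=[5, 13]
13: 0x1b (blk 3, set 1) → MISS  vc=[5, 13, 7]
14: 0x2f (blk 5, set 1) → VC-HIT  vc=[3, 13, 7]
15: 0x1b (blk 3, set 1) → VC-HIT  vc=[5, 13, 7]

VC = [5, 13, 7]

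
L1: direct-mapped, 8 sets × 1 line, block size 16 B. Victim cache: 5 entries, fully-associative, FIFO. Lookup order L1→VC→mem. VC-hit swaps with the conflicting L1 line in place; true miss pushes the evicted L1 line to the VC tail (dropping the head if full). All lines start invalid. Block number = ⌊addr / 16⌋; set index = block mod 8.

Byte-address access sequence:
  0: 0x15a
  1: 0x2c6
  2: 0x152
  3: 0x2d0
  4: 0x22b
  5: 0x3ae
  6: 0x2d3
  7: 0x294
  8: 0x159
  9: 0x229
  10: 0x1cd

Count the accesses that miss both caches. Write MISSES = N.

  [0] addr=0x15a blk=21 s=5: MISS | VC []
  [1] addr=0x2c6 blk=44 s=4: MISS | VC []
  [2] addr=0x152 blk=21 s=5: L1-HIT | VC []
  [3] addr=0x2d0 blk=45 s=5: MISS | VC [21]
  [4] addr=0x22b blk=34 s=2: MISS | VC [21]
  [5] addr=0x3ae blk=58 s=2: MISS | VC [21, 34]
  [6] addr=0x2d3 blk=45 s=5: L1-HIT | VC [21, 34]
  [7] addr=0x294 blk=41 s=1: MISS | VC [21, 34]
  [8] addr=0x159 blk=21 s=5: VC-HIT | VC [45, 34]
  [9] addr=0x229 blk=34 s=2: VC-HIT | VC [45, 58]
  [10] addr=0x1cd blk=28 s=4: MISS | VC [45, 58, 44]

MISSES = 7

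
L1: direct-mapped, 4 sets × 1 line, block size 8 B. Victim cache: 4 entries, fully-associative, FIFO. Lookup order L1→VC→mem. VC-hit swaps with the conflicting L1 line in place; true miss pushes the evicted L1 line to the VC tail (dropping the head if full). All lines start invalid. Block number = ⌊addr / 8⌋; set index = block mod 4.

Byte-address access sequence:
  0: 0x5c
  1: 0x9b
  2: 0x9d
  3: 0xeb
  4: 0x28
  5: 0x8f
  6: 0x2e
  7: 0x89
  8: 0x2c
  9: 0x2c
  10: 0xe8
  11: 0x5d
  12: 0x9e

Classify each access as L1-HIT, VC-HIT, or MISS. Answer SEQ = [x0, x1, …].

0: 0x5c (blk 11, set 3) → MISS  vc=[]
1: 0x9b (blk 19, set 3) → MISS  vc=[11]
2: 0x9d (blk 19, set 3) → L1-HIT  vc=[11]
3: 0xeb (blk 29, set 1) → MISS  vc=[11]
4: 0x28 (blk 5, set 1) → MISS  vc=[11, 29]
5: 0x8f (blk 17, set 1) → MISS  vc=[11, 29, 5]
6: 0x2e (blk 5, set 1) → VC-HIT  vc=[11, 29, 17]
7: 0x89 (blk 17, set 1) → VC-HIT  vc=[11, 29, 5]
8: 0x2c (blk 5, set 1) → VC-HIT  vc=[11, 29, 17]
9: 0x2c (blk 5, set 1) → L1-HIT  vc=[11, 29, 17]
10: 0xe8 (blk 29, set 1) → VC-HIT  vc=[11, 5, 17]
11: 0x5d (blk 11, set 3) → VC-HIT  vc=[19, 5, 17]
12: 0x9e (blk 19, set 3) → VC-HIT  vc=[11, 5, 17]

SEQ = [MISS, MISS, L1-HIT, MISS, MISS, MISS, VC-HIT, VC-HIT, VC-HIT, L1-HIT, VC-HIT, VC-HIT, VC-HIT]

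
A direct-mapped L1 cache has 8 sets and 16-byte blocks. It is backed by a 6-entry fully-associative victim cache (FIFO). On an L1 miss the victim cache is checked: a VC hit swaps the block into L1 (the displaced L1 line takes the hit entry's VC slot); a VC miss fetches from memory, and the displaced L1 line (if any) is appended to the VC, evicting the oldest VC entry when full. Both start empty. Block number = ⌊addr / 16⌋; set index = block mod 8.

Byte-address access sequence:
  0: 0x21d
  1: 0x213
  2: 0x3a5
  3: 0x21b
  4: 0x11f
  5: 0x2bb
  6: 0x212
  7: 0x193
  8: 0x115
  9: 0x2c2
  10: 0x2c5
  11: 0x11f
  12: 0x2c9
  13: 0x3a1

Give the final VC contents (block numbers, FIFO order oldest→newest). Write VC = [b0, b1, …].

VC = [25, 33]

#0 0x21d→b33/s1 MISS; vc=[]
#1 0x213→b33/s1 L1-HIT; vc=[]
#2 0x3a5→b58/s2 MISS; vc=[]
#3 0x21b→b33/s1 L1-HIT; vc=[]
#4 0x11f→b17/s1 MISS; vc=[33]
#5 0x2bb→b43/s3 MISS; vc=[33]
#6 0x212→b33/s1 VC-HIT; vc=[17]
#7 0x193→b25/s1 MISS; vc=[17,33]
#8 0x115→b17/s1 VC-HIT; vc=[25,33]
#9 0x2c2→b44/s4 MISS; vc=[25,33]
#10 0x2c5→b44/s4 L1-HIT; vc=[25,33]
#11 0x11f→b17/s1 L1-HIT; vc=[25,33]
#12 0x2c9→b44/s4 L1-HIT; vc=[25,33]
#13 0x3a1→b58/s2 L1-HIT; vc=[25,33]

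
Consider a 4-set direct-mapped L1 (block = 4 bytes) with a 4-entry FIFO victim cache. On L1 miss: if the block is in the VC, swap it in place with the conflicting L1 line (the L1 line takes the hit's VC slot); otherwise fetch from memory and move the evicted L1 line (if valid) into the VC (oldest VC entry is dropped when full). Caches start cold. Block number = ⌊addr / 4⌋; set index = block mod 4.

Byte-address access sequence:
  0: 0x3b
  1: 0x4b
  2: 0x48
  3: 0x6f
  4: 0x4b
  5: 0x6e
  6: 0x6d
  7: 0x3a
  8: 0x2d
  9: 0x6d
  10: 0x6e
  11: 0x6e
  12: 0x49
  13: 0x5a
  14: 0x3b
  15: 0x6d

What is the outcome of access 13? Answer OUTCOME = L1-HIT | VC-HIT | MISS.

OUTCOME = MISS

  [0] addr=0x3b blk=14 s=2: MISS | VC []
  [1] addr=0x4b blk=18 s=2: MISS | VC [14]
  [2] addr=0x48 blk=18 s=2: L1-HIT | VC [14]
  [3] addr=0x6f blk=27 s=3: MISS | VC [14]
  [4] addr=0x4b blk=18 s=2: L1-HIT | VC [14]
  [5] addr=0x6e blk=27 s=3: L1-HIT | VC [14]
  [6] addr=0x6d blk=27 s=3: L1-HIT | VC [14]
  [7] addr=0x3a blk=14 s=2: VC-HIT | VC [18]
  [8] addr=0x2d blk=11 s=3: MISS | VC [18, 27]
  [9] addr=0x6d blk=27 s=3: VC-HIT | VC [18, 11]
  [10] addr=0x6e blk=27 s=3: L1-HIT | VC [18, 11]
  [11] addr=0x6e blk=27 s=3: L1-HIT | VC [18, 11]
  [12] addr=0x49 blk=18 s=2: VC-HIT | VC [14, 11]
  [13] addr=0x5a blk=22 s=2: MISS | VC [14, 11, 18]
  [14] addr=0x3b blk=14 s=2: VC-HIT | VC [22, 11, 18]
  [15] addr=0x6d blk=27 s=3: L1-HIT | VC [22, 11, 18]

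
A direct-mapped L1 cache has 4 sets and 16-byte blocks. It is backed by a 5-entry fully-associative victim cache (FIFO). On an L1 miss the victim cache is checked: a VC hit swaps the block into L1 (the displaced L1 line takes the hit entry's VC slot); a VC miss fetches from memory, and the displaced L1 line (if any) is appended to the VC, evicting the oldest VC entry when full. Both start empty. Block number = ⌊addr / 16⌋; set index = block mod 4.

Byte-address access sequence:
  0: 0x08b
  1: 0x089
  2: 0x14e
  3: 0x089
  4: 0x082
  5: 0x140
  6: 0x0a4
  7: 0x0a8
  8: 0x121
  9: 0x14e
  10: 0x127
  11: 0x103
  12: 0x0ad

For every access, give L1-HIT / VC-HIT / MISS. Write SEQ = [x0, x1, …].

SEQ = [MISS, L1-HIT, MISS, VC-HIT, L1-HIT, VC-HIT, MISS, L1-HIT, MISS, L1-HIT, L1-HIT, MISS, VC-HIT]

#0 0x8b→b8/s0 MISS; vc=[]
#1 0x89→b8/s0 L1-HIT; vc=[]
#2 0x14e→b20/s0 MISS; vc=[8]
#3 0x89→b8/s0 VC-HIT; vc=[20]
#4 0x82→b8/s0 L1-HIT; vc=[20]
#5 0x140→b20/s0 VC-HIT; vc=[8]
#6 0xa4→b10/s2 MISS; vc=[8]
#7 0xa8→b10/s2 L1-HIT; vc=[8]
#8 0x121→b18/s2 MISS; vc=[8,10]
#9 0x14e→b20/s0 L1-HIT; vc=[8,10]
#10 0x127→b18/s2 L1-HIT; vc=[8,10]
#11 0x103→b16/s0 MISS; vc=[8,10,20]
#12 0xad→b10/s2 VC-HIT; vc=[8,18,20]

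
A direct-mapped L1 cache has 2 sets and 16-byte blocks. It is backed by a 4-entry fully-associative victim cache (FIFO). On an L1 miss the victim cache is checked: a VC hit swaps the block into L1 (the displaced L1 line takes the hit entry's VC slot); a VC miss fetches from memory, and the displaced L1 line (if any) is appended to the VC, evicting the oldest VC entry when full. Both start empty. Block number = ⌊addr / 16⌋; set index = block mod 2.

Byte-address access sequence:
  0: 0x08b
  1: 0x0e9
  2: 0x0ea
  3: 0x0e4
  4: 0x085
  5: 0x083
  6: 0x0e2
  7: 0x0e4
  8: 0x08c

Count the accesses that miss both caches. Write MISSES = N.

0: 0x8b (blk 8, set 0) → MISS  vc=[]
1: 0xe9 (blk 14, set 0) → MISS  vc=[8]
2: 0xea (blk 14, set 0) → L1-HIT  vc=[8]
3: 0xe4 (blk 14, set 0) → L1-HIT  vc=[8]
4: 0x85 (blk 8, set 0) → VC-HIT  vc=[14]
5: 0x83 (blk 8, set 0) → L1-HIT  vc=[14]
6: 0xe2 (blk 14, set 0) → VC-HIT  vc=[8]
7: 0xe4 (blk 14, set 0) → L1-HIT  vc=[8]
8: 0x8c (blk 8, set 0) → VC-HIT  vc=[14]

MISSES = 2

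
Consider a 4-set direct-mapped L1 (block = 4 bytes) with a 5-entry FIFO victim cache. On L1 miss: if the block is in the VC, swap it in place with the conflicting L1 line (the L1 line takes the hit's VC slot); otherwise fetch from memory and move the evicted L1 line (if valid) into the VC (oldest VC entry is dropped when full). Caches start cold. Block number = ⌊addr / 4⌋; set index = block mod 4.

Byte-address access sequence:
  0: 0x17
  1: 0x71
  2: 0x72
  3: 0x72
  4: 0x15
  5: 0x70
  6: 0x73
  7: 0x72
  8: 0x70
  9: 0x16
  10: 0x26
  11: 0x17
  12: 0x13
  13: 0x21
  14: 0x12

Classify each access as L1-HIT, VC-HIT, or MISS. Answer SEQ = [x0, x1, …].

  [0] addr=0x17 blk=5 s=1: MISS | VC []
  [1] addr=0x71 blk=28 s=0: MISS | VC []
  [2] addr=0x72 blk=28 s=0: L1-HIT | VC []
  [3] addr=0x72 blk=28 s=0: L1-HIT | VC []
  [4] addr=0x15 blk=5 s=1: L1-HIT | VC []
  [5] addr=0x70 blk=28 s=0: L1-HIT | VC []
  [6] addr=0x73 blk=28 s=0: L1-HIT | VC []
  [7] addr=0x72 blk=28 s=0: L1-HIT | VC []
  [8] addr=0x70 blk=28 s=0: L1-HIT | VC []
  [9] addr=0x16 blk=5 s=1: L1-HIT | VC []
  [10] addr=0x26 blk=9 s=1: MISS | VC [5]
  [11] addr=0x17 blk=5 s=1: VC-HIT | VC [9]
  [12] addr=0x13 blk=4 s=0: MISS | VC [9, 28]
  [13] addr=0x21 blk=8 s=0: MISS | VC [9, 28, 4]
  [14] addr=0x12 blk=4 s=0: VC-HIT | VC [9, 28, 8]

SEQ = [MISS, MISS, L1-HIT, L1-HIT, L1-HIT, L1-HIT, L1-HIT, L1-HIT, L1-HIT, L1-HIT, MISS, VC-HIT, MISS, MISS, VC-HIT]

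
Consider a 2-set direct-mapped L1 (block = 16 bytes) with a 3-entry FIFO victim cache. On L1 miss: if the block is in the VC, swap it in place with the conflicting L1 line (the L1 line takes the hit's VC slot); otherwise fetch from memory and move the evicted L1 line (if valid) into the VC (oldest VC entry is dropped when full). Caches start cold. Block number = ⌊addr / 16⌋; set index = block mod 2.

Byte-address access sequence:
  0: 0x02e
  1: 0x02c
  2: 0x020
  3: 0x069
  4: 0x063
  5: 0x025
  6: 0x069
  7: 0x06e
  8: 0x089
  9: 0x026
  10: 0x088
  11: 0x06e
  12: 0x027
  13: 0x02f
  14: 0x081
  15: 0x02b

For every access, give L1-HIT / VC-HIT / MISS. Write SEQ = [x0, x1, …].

SEQ = [MISS, L1-HIT, L1-HIT, MISS, L1-HIT, VC-HIT, VC-HIT, L1-HIT, MISS, VC-HIT, VC-HIT, VC-HIT, VC-HIT, L1-HIT, VC-HIT, VC-HIT]

0: 0x2e (blk 2, set 0) → MISS  vc=[]
1: 0x2c (blk 2, set 0) → L1-HIT  vc=[]
2: 0x20 (blk 2, set 0) → L1-HIT  vc=[]
3: 0x69 (blk 6, set 0) → MISS  vc=[2]
4: 0x63 (blk 6, set 0) → L1-HIT  vc=[2]
5: 0x25 (blk 2, set 0) → VC-HIT  vc=[6]
6: 0x69 (blk 6, set 0) → VC-HIT  vc=[2]
7: 0x6e (blk 6, set 0) → L1-HIT  vc=[2]
8: 0x89 (blk 8, set 0) → MISS  vc=[2, 6]
9: 0x26 (blk 2, set 0) → VC-HIT  vc=[8, 6]
10: 0x88 (blk 8, set 0) → VC-HIT  vc=[2, 6]
11: 0x6e (blk 6, set 0) → VC-HIT  vc=[2, 8]
12: 0x27 (blk 2, set 0) → VC-HIT  vc=[6, 8]
13: 0x2f (blk 2, set 0) → L1-HIT  vc=[6, 8]
14: 0x81 (blk 8, set 0) → VC-HIT  vc=[6, 2]
15: 0x2b (blk 2, set 0) → VC-HIT  vc=[6, 8]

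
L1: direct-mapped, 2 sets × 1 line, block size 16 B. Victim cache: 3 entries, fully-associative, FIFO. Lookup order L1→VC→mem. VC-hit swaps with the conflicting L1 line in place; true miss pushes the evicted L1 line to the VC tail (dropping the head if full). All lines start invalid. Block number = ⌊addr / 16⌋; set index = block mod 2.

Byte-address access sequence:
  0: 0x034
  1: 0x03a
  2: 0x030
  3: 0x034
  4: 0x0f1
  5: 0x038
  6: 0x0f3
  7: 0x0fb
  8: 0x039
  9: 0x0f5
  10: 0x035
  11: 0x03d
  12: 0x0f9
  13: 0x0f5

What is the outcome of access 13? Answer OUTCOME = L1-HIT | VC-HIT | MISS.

#0 0x34→b3/s1 MISS; vc=[]
#1 0x3a→b3/s1 L1-HIT; vc=[]
#2 0x30→b3/s1 L1-HIT; vc=[]
#3 0x34→b3/s1 L1-HIT; vc=[]
#4 0xf1→b15/s1 MISS; vc=[3]
#5 0x38→b3/s1 VC-HIT; vc=[15]
#6 0xf3→b15/s1 VC-HIT; vc=[3]
#7 0xfb→b15/s1 L1-HIT; vc=[3]
#8 0x39→b3/s1 VC-HIT; vc=[15]
#9 0xf5→b15/s1 VC-HIT; vc=[3]
#10 0x35→b3/s1 VC-HIT; vc=[15]
#11 0x3d→b3/s1 L1-HIT; vc=[15]
#12 0xf9→b15/s1 VC-HIT; vc=[3]
#13 0xf5→b15/s1 L1-HIT; vc=[3]

OUTCOME = L1-HIT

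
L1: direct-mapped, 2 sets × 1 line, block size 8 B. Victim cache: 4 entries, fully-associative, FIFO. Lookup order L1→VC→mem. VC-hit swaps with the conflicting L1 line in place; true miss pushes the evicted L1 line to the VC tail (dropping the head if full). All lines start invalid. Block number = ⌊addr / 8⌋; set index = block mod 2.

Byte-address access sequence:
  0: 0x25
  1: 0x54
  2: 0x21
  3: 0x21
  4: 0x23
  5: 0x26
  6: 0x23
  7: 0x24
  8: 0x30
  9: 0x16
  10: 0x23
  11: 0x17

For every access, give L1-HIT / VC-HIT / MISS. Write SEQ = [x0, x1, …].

#0 0x25→b4/s0 MISS; vc=[]
#1 0x54→b10/s0 MISS; vc=[4]
#2 0x21→b4/s0 VC-HIT; vc=[10]
#3 0x21→b4/s0 L1-HIT; vc=[10]
#4 0x23→b4/s0 L1-HIT; vc=[10]
#5 0x26→b4/s0 L1-HIT; vc=[10]
#6 0x23→b4/s0 L1-HIT; vc=[10]
#7 0x24→b4/s0 L1-HIT; vc=[10]
#8 0x30→b6/s0 MISS; vc=[10,4]
#9 0x16→b2/s0 MISS; vc=[10,4,6]
#10 0x23→b4/s0 VC-HIT; vc=[10,2,6]
#11 0x17→b2/s0 VC-HIT; vc=[10,4,6]

SEQ = [MISS, MISS, VC-HIT, L1-HIT, L1-HIT, L1-HIT, L1-HIT, L1-HIT, MISS, MISS, VC-HIT, VC-HIT]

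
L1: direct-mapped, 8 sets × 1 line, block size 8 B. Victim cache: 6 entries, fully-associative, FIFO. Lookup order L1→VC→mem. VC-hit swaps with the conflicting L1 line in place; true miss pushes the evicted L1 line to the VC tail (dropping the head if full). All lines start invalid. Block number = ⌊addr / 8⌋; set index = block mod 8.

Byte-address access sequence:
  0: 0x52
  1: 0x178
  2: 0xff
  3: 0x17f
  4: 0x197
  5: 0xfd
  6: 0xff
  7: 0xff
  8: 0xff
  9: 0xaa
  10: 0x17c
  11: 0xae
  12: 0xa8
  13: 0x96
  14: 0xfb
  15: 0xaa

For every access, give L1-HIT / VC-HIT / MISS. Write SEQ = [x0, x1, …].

  [0] addr=0x52 blk=10 s=2: MISS | VC []
  [1] addr=0x178 blk=47 s=7: MISS | VC []
  [2] addr=0xff blk=31 s=7: MISS | VC [47]
  [3] addr=0x17f blk=47 s=7: VC-HIT | VC [31]
  [4] addr=0x197 blk=50 s=2: MISS | VC [31, 10]
  [5] addr=0xfd blk=31 s=7: VC-HIT | VC [47, 10]
  [6] addr=0xff blk=31 s=7: L1-HIT | VC [47, 10]
  [7] addr=0xff blk=31 s=7: L1-HIT | VC [47, 10]
  [8] addr=0xff blk=31 s=7: L1-HIT | VC [47, 10]
  [9] addr=0xaa blk=21 s=5: MISS | VC [47, 10]
  [10] addr=0x17c blk=47 s=7: VC-HIT | VC [31, 10]
  [11] addr=0xae blk=21 s=5: L1-HIT | VC [31, 10]
  [12] addr=0xa8 blk=21 s=5: L1-HIT | VC [31, 10]
  [13] addr=0x96 blk=18 s=2: MISS | VC [31, 10, 50]
  [14] addr=0xfb blk=31 s=7: VC-HIT | VC [47, 10, 50]
  [15] addr=0xaa blk=21 s=5: L1-HIT | VC [47, 10, 50]

SEQ = [MISS, MISS, MISS, VC-HIT, MISS, VC-HIT, L1-HIT, L1-HIT, L1-HIT, MISS, VC-HIT, L1-HIT, L1-HIT, MISS, VC-HIT, L1-HIT]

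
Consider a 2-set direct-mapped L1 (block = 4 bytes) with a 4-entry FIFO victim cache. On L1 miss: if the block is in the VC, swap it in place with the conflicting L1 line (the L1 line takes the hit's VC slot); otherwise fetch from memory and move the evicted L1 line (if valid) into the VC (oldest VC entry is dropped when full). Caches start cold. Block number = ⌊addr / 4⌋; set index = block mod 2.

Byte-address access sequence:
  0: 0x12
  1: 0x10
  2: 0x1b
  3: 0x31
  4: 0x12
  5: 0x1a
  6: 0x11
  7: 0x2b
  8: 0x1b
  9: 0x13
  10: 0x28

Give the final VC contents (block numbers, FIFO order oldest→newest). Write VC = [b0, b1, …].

VC = [12, 4, 6]

#0 0x12→b4/s0 MISS; vc=[]
#1 0x10→b4/s0 L1-HIT; vc=[]
#2 0x1b→b6/s0 MISS; vc=[4]
#3 0x31→b12/s0 MISS; vc=[4,6]
#4 0x12→b4/s0 VC-HIT; vc=[12,6]
#5 0x1a→b6/s0 VC-HIT; vc=[12,4]
#6 0x11→b4/s0 VC-HIT; vc=[12,6]
#7 0x2b→b10/s0 MISS; vc=[12,6,4]
#8 0x1b→b6/s0 VC-HIT; vc=[12,10,4]
#9 0x13→b4/s0 VC-HIT; vc=[12,10,6]
#10 0x28→b10/s0 VC-HIT; vc=[12,4,6]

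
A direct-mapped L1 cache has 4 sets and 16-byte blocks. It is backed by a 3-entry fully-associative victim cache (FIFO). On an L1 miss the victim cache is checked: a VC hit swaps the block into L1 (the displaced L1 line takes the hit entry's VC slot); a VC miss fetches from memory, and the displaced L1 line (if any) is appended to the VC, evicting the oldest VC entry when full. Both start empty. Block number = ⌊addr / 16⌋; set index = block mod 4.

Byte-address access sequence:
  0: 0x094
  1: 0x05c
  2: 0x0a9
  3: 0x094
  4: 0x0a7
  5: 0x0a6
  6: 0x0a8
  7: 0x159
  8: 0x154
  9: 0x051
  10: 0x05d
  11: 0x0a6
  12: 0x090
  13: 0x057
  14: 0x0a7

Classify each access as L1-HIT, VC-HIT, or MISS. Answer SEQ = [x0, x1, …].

SEQ = [MISS, MISS, MISS, VC-HIT, L1-HIT, L1-HIT, L1-HIT, MISS, L1-HIT, VC-HIT, L1-HIT, L1-HIT, VC-HIT, VC-HIT, L1-HIT]

  [0] addr=0x94 blk=9 s=1: MISS | VC []
  [1] addr=0x5c blk=5 s=1: MISS | VC [9]
  [2] addr=0xa9 blk=10 s=2: MISS | VC [9]
  [3] addr=0x94 blk=9 s=1: VC-HIT | VC [5]
  [4] addr=0xa7 blk=10 s=2: L1-HIT | VC [5]
  [5] addr=0xa6 blk=10 s=2: L1-HIT | VC [5]
  [6] addr=0xa8 blk=10 s=2: L1-HIT | VC [5]
  [7] addr=0x159 blk=21 s=1: MISS | VC [5, 9]
  [8] addr=0x154 blk=21 s=1: L1-HIT | VC [5, 9]
  [9] addr=0x51 blk=5 s=1: VC-HIT | VC [21, 9]
  [10] addr=0x5d blk=5 s=1: L1-HIT | VC [21, 9]
  [11] addr=0xa6 blk=10 s=2: L1-HIT | VC [21, 9]
  [12] addr=0x90 blk=9 s=1: VC-HIT | VC [21, 5]
  [13] addr=0x57 blk=5 s=1: VC-HIT | VC [21, 9]
  [14] addr=0xa7 blk=10 s=2: L1-HIT | VC [21, 9]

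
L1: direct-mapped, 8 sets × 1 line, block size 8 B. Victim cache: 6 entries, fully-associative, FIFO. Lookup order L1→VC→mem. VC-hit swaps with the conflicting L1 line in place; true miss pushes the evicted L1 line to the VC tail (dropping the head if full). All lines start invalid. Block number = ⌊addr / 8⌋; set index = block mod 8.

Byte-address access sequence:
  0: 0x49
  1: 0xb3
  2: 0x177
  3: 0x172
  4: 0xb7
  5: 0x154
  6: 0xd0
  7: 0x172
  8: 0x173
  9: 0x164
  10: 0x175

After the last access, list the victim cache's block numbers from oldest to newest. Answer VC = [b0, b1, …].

  [0] addr=0x49 blk=9 s=1: MISS | VC []
  [1] addr=0xb3 blk=22 s=6: MISS | VC []
  [2] addr=0x177 blk=46 s=6: MISS | VC [22]
  [3] addr=0x172 blk=46 s=6: L1-HIT | VC [22]
  [4] addr=0xb7 blk=22 s=6: VC-HIT | VC [46]
  [5] addr=0x154 blk=42 s=2: MISS | VC [46]
  [6] addr=0xd0 blk=26 s=2: MISS | VC [46, 42]
  [7] addr=0x172 blk=46 s=6: VC-HIT | VC [22, 42]
  [8] addr=0x173 blk=46 s=6: L1-HIT | VC [22, 42]
  [9] addr=0x164 blk=44 s=4: MISS | VC [22, 42]
  [10] addr=0x175 blk=46 s=6: L1-HIT | VC [22, 42]

VC = [22, 42]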